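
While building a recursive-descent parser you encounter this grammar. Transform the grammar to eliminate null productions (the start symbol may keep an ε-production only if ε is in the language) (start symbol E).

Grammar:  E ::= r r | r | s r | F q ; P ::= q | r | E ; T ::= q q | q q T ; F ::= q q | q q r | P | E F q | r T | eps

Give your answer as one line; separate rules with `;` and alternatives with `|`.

Nullable nonterminals: {F}.
ε ∉ L(G), so no ε-production is kept.
For each production, add variants omitting each subset of nullable occurrences: E → F q gives F q | q. F → E F q gives E F q | E q.

E ::= r r | r | s r | F q | q; P ::= q | r | E; T ::= q q | q q T; F ::= q q | q q r | P | E F q | E q | r T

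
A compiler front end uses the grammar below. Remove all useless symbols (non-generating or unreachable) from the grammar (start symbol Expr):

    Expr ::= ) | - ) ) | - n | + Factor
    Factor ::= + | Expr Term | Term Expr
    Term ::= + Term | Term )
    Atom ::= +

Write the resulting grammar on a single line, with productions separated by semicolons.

Generating nonterminals: {Atom, Expr, Factor}.
Reachable from Expr after that: {Expr, Factor}.
Removed useless symbols: {Atom, Term} and every production mentioning them.

Expr ::= ) | - ) ) | - n | + Factor; Factor ::= +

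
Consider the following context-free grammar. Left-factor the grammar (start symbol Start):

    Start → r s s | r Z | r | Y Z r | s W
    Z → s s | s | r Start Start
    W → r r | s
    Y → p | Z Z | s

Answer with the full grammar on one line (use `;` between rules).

Start → Y Z r | s W | r Start1; Z → r Start Start | s Z1; W → r r | s; Y → p | Z Z | s; Start1 → s s | Z | epsilon; Z1 → s | epsilon

Start has alternatives sharing prefix 'r': factor to Start → r Start1 with Start1 → s s | Z | ε.
Z has alternatives sharing prefix 's': factor to Z → s Z1 with Z1 → s | ε.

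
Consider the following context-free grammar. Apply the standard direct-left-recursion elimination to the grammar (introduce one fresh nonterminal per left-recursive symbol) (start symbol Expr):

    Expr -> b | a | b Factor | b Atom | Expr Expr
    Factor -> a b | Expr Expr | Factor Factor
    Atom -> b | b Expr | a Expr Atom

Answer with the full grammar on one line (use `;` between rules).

Expr, Factor are directly left-recursive.
For Expr: α = {Expr}, β = {b, a, b Factor, b Atom}. Rewrite as Expr → β Expr1 and Expr1 → α Expr1 | ε.
For Factor: α = {Factor}, β = {a b, Expr Expr}. Rewrite as Factor → β Factor1 and Factor1 → α Factor1 | ε.

Expr -> b Expr1 | a Expr1 | b Factor Expr1 | b Atom Expr1; Factor -> a b Factor1 | Expr Expr Factor1; Atom -> b | b Expr | a Expr Atom; Expr1 -> Expr Expr1 | ε; Factor1 -> Factor Factor1 | ε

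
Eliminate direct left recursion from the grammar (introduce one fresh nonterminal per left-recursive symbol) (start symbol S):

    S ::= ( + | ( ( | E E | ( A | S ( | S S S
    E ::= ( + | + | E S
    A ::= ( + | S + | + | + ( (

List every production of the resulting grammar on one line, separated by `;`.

Directly left-recursive nonterminals: S, E.
For S: α = {(, S S}, β = {( +, ( (, E E, ( A}. Rewrite as S → β S' and S' → α S' | ε.
For E: α = {S}, β = {( +, +}. Rewrite as E → β E' and E' → α E' | ε.

S ::= ( + S' | ( ( S' | E E S' | ( A S'; E ::= ( + E' | + E'; A ::= ( + | S + | + | + ( (; S' ::= ( S' | S S S' | epsilon; E' ::= S E' | epsilon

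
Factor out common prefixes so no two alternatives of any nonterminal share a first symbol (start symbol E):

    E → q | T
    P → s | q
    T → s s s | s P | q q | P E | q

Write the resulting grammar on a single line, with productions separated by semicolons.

E → q | T; P → s | q; T → P E | s T' | q T''; T' → s s | P; T'' → q | ε

T has alternatives sharing prefix 's': factor to T → s T' with T' → s s | P.
T has alternatives sharing prefix 'q': factor to T → q T'' with T'' → q | ε.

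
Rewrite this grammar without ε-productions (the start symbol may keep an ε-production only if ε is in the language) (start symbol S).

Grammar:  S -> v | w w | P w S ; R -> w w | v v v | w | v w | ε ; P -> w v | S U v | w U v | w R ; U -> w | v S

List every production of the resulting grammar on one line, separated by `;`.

The nullable symbols are {R}.
ε ∉ L(G), so no ε-production is kept.
Expand every rule over subsets of its nullable positions: P → w R gives w R | w.

S -> v | w w | P w S; R -> w w | v v v | w | v w; P -> w v | S U v | w U v | w R | w; U -> w | v S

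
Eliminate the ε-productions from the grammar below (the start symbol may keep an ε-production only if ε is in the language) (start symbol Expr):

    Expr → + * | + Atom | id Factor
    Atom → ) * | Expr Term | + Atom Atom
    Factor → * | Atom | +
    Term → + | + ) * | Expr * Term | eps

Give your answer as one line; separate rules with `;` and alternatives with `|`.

Nullable set = {Term}.
ε ∉ L(G), so no ε-production is kept.
Add the nullable-subset variants: Atom → Expr Term gives Expr Term | Expr. Term → Expr * Term gives Expr * Term | Expr *.

Expr → + * | + Atom | id Factor; Atom → ) * | Expr Term | Expr | + Atom Atom; Factor → * | Atom | +; Term → + | + ) * | Expr * Term | Expr *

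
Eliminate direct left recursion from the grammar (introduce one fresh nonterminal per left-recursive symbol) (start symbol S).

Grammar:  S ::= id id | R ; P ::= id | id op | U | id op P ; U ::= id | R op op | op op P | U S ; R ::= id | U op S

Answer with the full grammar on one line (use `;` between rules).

U is directly left-recursive.
For U: α = {S}, β = {id, R op op, op op P}. Rewrite as U → β U' and U' → α U' | ε.

S ::= id id | R; P ::= id | id op | U | id op P; U ::= id U' | R op op U' | op op P U'; R ::= id | U op S; U' ::= S U' | ε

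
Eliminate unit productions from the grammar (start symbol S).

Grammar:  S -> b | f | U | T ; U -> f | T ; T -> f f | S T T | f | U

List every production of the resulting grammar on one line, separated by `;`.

S -> f | b | f f | S T T; U -> f | f f | S T T; T -> f | f f | S T T

Unit pairs: S ⇒* {T, U}; T ⇒* {U}; U ⇒* {T}.
For each unit pair (A, B), copy every non-unit production of B to A, then drop all unit productions.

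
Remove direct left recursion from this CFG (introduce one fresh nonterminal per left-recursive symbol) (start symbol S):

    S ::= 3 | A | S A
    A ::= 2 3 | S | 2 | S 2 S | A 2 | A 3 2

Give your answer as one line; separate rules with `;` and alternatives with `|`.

S ::= 3 S' | A S'; A ::= 2 3 A' | S A' | 2 A' | S 2 S A'; S' ::= A S' | ε; A' ::= 2 A' | 3 2 A' | ε

S, A are directly left-recursive.
For S: α = {A}, β = {3, A}. Rewrite as S → β S' and S' → α S' | ε.
For A: α = {2, 3 2}, β = {2 3, S, 2, S 2 S}. Rewrite as A → β A' and A' → α A' | ε.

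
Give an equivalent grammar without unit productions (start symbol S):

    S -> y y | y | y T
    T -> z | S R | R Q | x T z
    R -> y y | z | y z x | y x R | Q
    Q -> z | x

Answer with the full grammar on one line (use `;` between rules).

S -> y y | y | y T; T -> z | S R | R Q | x T z; R -> z | x | y y | y z x | y x R; Q -> z | x

Unit pairs: R ⇒* {Q}.
For every A with A ⇒* B via unit rules, add B's non-unit alternatives to A; then delete every rule of the form X → Y.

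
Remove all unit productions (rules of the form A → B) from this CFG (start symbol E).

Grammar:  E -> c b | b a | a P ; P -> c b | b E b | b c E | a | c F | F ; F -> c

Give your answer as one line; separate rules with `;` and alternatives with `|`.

Unit pairs: P ⇒* {F}.
For each unit pair (A, B), copy every non-unit production of B to A, then drop all unit productions.

E -> c b | b a | a P; P -> c | c b | b E b | b c E | a | c F; F -> c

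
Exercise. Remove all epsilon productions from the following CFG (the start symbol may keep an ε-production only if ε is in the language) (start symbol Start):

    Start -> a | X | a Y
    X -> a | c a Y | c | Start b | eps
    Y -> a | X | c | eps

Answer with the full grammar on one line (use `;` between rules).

The nullable symbols are {Start, X, Y}.
ε ∈ L(G) since Start is nullable, so keep Start → ε.
Add the nullable-subset variants: X → c a Y gives c a Y | c a. X → Start b gives Start b | b.

Start -> a | X | a Y | ε; X -> a | c a Y | c a | c | Start b | b; Y -> a | X | c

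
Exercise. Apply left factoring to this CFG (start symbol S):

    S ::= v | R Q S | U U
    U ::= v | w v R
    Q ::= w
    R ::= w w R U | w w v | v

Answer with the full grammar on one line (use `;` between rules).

R has alternatives sharing prefix 'w w': factor to R → w w R' with R' → R U | v.

S ::= v | R Q S | U U; U ::= v | w v R; Q ::= w; R ::= v | w w R'; R' ::= R U | v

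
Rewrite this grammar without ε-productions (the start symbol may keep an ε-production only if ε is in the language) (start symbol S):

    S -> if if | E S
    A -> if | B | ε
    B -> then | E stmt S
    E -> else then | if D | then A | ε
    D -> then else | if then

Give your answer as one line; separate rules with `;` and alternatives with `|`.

S -> if if | E S; A -> if | B; B -> then | E stmt S | stmt S; E -> else then | if D | then A | then; D -> then else | if then

Nullable set = {A, E}.
ε ∉ L(G), so no ε-production is kept.
Expand every rule over subsets of its nullable positions: B → E stmt S gives E stmt S | stmt S. E → then A gives then A | then.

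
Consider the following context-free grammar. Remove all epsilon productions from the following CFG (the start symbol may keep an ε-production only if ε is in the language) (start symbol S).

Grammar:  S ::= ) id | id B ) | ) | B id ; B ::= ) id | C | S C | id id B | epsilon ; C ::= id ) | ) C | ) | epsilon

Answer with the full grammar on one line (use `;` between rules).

Nullable nonterminals: {B, C}.
ε ∉ L(G), so no ε-production is kept.
Expand every rule over subsets of its nullable positions: S → id B ) gives id B ) | id ). S → B id gives B id | id. B → S C gives S C | S. B → id id B gives id id B | id id.

S ::= ) id | id B ) | id ) | ) | B id | id; B ::= ) id | C | S C | S | id id B | id id; C ::= id ) | ) C | )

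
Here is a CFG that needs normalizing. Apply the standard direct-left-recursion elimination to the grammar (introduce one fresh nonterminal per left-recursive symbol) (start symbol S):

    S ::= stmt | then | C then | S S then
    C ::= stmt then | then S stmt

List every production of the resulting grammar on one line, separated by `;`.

S ::= stmt S' | then S' | C then S'; C ::= stmt then | then S stmt; S' ::= S then S' | ε

Directly left-recursive nonterminal: S.
For S: α = {S then}, β = {stmt, then, C then}. Rewrite as S → β S' and S' → α S' | ε.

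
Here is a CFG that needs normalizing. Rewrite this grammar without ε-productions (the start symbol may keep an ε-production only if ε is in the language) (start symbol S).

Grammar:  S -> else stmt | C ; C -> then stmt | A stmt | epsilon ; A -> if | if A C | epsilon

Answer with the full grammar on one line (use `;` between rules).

S -> else stmt | C | epsilon; C -> then stmt | A stmt | stmt; A -> if | if A C | if A | if C

Nullable nonterminals: {A, C, S}.
ε ∈ L(G) since S is nullable, so keep S → ε.
Add the nullable-subset variants: C → A stmt gives A stmt | stmt. A → if A C gives if A C | if A | if C.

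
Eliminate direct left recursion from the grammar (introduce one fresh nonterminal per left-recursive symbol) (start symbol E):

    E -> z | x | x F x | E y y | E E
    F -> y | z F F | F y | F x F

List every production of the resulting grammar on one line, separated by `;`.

E -> z E' | x E' | x F x E'; F -> y F' | z F F F'; E' -> y y E' | E E' | eps; F' -> y F' | x F F' | eps

Directly left-recursive nonterminals: E, F.
For E: α = {y y, E}, β = {z, x, x F x}. Rewrite as E → β E' and E' → α E' | ε.
For F: α = {y, x F}, β = {y, z F F}. Rewrite as F → β F' and F' → α F' | ε.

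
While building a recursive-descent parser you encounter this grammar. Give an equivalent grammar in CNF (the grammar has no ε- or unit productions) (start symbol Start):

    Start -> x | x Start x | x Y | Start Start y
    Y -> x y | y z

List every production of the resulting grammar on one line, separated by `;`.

Start -> x | X1 Y1 | X1 Y | Start Y2; Y -> X1 X2 | X2 X3; X1 -> x; X2 -> y; X3 -> z; Y1 -> Start X1; Y2 -> Start X2

Introduce a nonterminal for each terminal appearing in a rule of length ≥ 2: X1 → x, X2 → y, X3 → z.
Binarize each right-hand side of length ≥ 3 by chaining fresh nonterminals (Y1, Y2, …): affected rules were Start → X1 Start X1; Start → Start Start X2.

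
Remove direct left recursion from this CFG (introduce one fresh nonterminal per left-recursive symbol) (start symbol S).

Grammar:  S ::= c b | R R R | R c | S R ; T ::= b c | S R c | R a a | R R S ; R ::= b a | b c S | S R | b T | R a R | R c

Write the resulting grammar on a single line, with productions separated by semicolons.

S ::= c b S' | R R R S' | R c S'; T ::= b c | S R c | R a a | R R S; R ::= b a R' | b c S R' | S R R' | b T R'; S' ::= R S' | ε; R' ::= a R R' | c R' | ε

Directly left-recursive nonterminals: S, R.
For S: α = {R}, β = {c b, R R R, R c}. Rewrite as S → β S' and S' → α S' | ε.
For R: α = {a R, c}, β = {b a, b c S, S R, b T}. Rewrite as R → β R' and R' → α R' | ε.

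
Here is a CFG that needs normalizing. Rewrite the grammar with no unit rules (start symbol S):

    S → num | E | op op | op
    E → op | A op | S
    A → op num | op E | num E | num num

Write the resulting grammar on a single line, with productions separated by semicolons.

Unit pairs: E ⇒* {S}; S ⇒* {E}.
For every A with A ⇒* B via unit rules, add B's non-unit alternatives to A; then delete every rule of the form X → Y.

S → op | A op | num | op op; E → op | A op | num | op op; A → op num | op E | num E | num num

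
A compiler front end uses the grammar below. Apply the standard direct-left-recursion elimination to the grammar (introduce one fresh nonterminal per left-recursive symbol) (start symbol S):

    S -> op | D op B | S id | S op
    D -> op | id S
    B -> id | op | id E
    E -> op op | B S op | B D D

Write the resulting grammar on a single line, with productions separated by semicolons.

Directly left-recursive nonterminal: S.
For S: α = {id, op}, β = {op, D op B}. Rewrite as S → β S' and S' → α S' | ε.

S -> op S' | D op B S'; D -> op | id S; B -> id | op | id E; E -> op op | B S op | B D D; S' -> id S' | op S' | eps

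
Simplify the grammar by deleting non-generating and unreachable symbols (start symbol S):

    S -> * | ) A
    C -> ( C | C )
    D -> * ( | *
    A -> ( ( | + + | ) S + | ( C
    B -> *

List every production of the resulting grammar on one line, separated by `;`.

S -> * | ) A; A -> ( ( | + + | ) S +

Generating nonterminals: {A, B, D, S}.
Reachable from S after that: {A, S}.
Removed useless symbols: {B, C, D} and every production mentioning them.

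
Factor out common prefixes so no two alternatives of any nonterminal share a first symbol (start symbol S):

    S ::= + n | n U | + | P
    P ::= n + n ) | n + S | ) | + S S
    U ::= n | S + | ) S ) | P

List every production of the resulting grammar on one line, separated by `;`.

S has alternatives sharing prefix '+': factor to S → + S' with S' → n | ε.
P has alternatives sharing prefix 'n +': factor to P → n + P' with P' → n ) | S.

S ::= n U | P | + S'; P ::= ) | + S S | n + P'; U ::= n | S + | ) S ) | P; S' ::= n | eps; P' ::= n ) | S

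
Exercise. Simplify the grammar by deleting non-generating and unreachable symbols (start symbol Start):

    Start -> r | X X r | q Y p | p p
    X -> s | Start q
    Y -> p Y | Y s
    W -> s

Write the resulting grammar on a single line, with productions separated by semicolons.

Start -> r | X X r | p p; X -> s | Start q

Generating nonterminals: {Start, W, X}.
Reachable from Start after that: {Start, X}.
Removed useless symbols: {W, Y} and every production mentioning them.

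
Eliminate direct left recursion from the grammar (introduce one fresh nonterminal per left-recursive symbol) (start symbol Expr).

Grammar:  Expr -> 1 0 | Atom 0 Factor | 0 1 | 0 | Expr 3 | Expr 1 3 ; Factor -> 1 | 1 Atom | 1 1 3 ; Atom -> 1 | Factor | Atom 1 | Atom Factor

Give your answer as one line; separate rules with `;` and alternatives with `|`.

Left recursion appears on Expr, Atom.
For Expr: α = {3, 1 3}, β = {1 0, Atom 0 Factor, 0 1, 0}. Rewrite as Expr → β Expr1 and Expr1 → α Expr1 | ε.
For Atom: α = {1, Factor}, β = {1, Factor}. Rewrite as Atom → β Atom1 and Atom1 → α Atom1 | ε.

Expr -> 1 0 Expr1 | Atom 0 Factor Expr1 | 0 1 Expr1 | 0 Expr1; Factor -> 1 | 1 Atom | 1 1 3; Atom -> 1 Atom1 | Factor Atom1; Expr1 -> 3 Expr1 | 1 3 Expr1 | epsilon; Atom1 -> 1 Atom1 | Factor Atom1 | epsilon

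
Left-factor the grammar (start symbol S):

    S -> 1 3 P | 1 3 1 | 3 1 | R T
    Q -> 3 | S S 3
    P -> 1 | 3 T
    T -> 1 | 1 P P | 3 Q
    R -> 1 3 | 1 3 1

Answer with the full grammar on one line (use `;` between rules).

S -> 3 1 | R T | 1 3 S'; Q -> 3 | S S 3; P -> 1 | 3 T; T -> 3 Q | 1 T'; R -> 1 3 R'; S' -> P | 1; T' -> eps | P P; R' -> eps | 1

S has alternatives sharing prefix '1 3': factor to S → 1 3 S' with S' → P | 1.
T has alternatives sharing prefix '1': factor to T → 1 T' with T' → ε | P P.
R has alternatives sharing prefix '1 3': factor to R → 1 3 R' with R' → ε | 1.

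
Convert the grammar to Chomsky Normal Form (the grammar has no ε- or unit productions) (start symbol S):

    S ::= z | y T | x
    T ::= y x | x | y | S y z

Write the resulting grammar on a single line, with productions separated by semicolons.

S ::= z | X1 T | x; T ::= X1 X2 | x | y | S Y1; X1 ::= y; X2 ::= x; X3 ::= z; Y1 ::= X1 X3

Introduce a nonterminal for each terminal appearing in a rule of length ≥ 2: X1 → y, X2 → x, X3 → z.
Binarize each right-hand side of length ≥ 3 by chaining fresh nonterminals (Y1, Y2, …): affected rules were T → S X1 X3.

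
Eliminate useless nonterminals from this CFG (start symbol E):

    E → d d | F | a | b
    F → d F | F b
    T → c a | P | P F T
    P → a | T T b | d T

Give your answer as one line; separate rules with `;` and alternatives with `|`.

Generating nonterminals: {E, P, T}.
Reachable from E after that: {E}.
Removed useless symbols: {F, P, T} and every production mentioning them.

E → d d | a | b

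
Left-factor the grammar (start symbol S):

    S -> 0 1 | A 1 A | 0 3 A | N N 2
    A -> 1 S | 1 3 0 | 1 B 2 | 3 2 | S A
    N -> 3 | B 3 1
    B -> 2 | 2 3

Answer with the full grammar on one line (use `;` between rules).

S has alternatives sharing prefix '0': factor to S → 0 S' with S' → 1 | 3 A.
A has alternatives sharing prefix '1': factor to A → 1 A' with A' → S | 3 0 | B 2.
B has alternatives sharing prefix '2': factor to B → 2 B' with B' → ε | 3.

S -> A 1 A | N N 2 | 0 S'; A -> 3 2 | S A | 1 A'; N -> 3 | B 3 1; B -> 2 B'; S' -> 1 | 3 A; A' -> S | 3 0 | B 2; B' -> ε | 3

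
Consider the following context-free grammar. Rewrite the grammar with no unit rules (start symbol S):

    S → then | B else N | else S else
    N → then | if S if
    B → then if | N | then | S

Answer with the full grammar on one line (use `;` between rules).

Unit pairs: B ⇒* {N, S}.
For every A with A ⇒* B via unit rules, add B's non-unit alternatives to A; then delete every rule of the form X → Y.

S → then | B else N | else S else; N → then | if S if; B → then if | then | B else N | else S else | if S if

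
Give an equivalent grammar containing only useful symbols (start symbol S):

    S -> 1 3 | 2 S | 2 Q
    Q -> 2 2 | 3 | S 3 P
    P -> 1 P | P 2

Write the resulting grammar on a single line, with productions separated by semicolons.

S -> 1 3 | 2 S | 2 Q; Q -> 2 2 | 3

Generating nonterminals: {Q, S}.
Reachable from S after that: {Q, S}.
Removed useless symbols: {P} and every production mentioning them.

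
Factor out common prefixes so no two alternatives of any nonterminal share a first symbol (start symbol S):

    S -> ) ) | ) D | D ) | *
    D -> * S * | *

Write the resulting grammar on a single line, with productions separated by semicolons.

S -> D ) | * | ) S'; D -> * D'; S' -> ) | D; D' -> S * | eps

S has alternatives sharing prefix ')': factor to S → ) S' with S' → ) | D.
D has alternatives sharing prefix '*': factor to D → * D' with D' → S * | ε.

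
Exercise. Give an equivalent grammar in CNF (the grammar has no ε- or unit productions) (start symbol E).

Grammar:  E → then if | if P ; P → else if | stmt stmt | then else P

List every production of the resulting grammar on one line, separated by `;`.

Introduce a nonterminal for each terminal appearing in a rule of length ≥ 2: X1 → then, X2 → if, X3 → else, X4 → stmt.
Binarize each right-hand side of length ≥ 3 by chaining fresh nonterminals (Y1, Y2, …): affected rules were P → X1 X3 P.

E → X1 X2 | X2 P; P → X3 X2 | X4 X4 | X1 Y1; X1 → then; X2 → if; X3 → else; X4 → stmt; Y1 → X3 P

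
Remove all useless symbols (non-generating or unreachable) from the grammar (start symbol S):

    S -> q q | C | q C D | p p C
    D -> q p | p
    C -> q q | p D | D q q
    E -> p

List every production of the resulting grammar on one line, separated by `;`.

Generating nonterminals: {C, D, E, S}.
Reachable from S after that: {C, D, S}.
Removed useless symbols: {E} and every production mentioning them.

S -> q q | C | q C D | p p C; D -> q p | p; C -> q q | p D | D q q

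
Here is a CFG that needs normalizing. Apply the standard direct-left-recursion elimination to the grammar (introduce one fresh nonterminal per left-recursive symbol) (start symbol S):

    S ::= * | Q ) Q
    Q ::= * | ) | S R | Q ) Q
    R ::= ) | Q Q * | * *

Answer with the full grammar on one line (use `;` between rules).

S ::= * | Q ) Q; Q ::= * Q' | ) Q' | S R Q'; R ::= ) | Q Q * | * *; Q' ::= ) Q Q' | ε

Q is directly left-recursive.
For Q: α = {) Q}, β = {*, ), S R}. Rewrite as Q → β Q' and Q' → α Q' | ε.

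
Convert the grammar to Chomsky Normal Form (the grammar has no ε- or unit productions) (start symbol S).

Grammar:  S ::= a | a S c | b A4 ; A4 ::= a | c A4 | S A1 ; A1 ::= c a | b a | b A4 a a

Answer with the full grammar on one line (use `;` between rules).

S ::= a | X1 Y1 | X3 A4; A4 ::= a | X2 A4 | S A1; A1 ::= X2 X1 | X3 X1 | X3 Y2; X1 ::= a; X2 ::= c; X3 ::= b; Y1 ::= S X2; Y2 ::= A4 Y3; Y3 ::= X1 X1

Introduce a nonterminal for each terminal appearing in a rule of length ≥ 2: X1 → a, X2 → c, X3 → b.
Binarize each right-hand side of length ≥ 3 by chaining fresh nonterminals (Y1, Y2, …): affected rules were S → X1 S X2; A1 → X3 A4 X1 X1.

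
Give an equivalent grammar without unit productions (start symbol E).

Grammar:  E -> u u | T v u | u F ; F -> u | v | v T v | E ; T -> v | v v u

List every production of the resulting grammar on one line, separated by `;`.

Unit pairs: F ⇒* {E}.
For every A with A ⇒* B via unit rules, add B's non-unit alternatives to A; then delete every rule of the form X → Y.

E -> u u | T v u | u F; F -> u u | T v u | u F | u | v | v T v; T -> v | v v u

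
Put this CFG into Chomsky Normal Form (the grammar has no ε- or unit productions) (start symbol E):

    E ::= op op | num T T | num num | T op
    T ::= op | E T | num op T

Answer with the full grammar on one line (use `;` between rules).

Introduce a nonterminal for each terminal appearing in a rule of length ≥ 2: X1 → op, X2 → num.
Binarize each right-hand side of length ≥ 3 by chaining fresh nonterminals (Y1, Y2, …): affected rules were E → X2 T T; T → X2 X1 T.

E ::= X1 X1 | X2 Y1 | X2 X2 | T X1; T ::= op | E T | X2 Y2; X1 ::= op; X2 ::= num; Y1 ::= T T; Y2 ::= X1 T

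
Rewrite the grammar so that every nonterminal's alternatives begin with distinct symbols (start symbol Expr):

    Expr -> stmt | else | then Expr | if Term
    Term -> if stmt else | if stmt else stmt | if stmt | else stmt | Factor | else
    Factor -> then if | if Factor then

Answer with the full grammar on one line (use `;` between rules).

Term has alternatives sharing prefix 'if stmt': factor to Term → if stmt Term1 with Term1 → else | else stmt | ε.
Term has alternatives sharing prefix 'else': factor to Term → else Term2 with Term2 → stmt | ε.
Term1 has alternatives sharing prefix 'else': factor to Term1 → else Term11 with Term11 → ε | stmt.

Expr -> stmt | else | then Expr | if Term; Term -> Factor | if stmt Term1 | else Term2; Factor -> then if | if Factor then; Term1 -> epsilon | else Term11; Term2 -> stmt | epsilon; Term11 -> epsilon | stmt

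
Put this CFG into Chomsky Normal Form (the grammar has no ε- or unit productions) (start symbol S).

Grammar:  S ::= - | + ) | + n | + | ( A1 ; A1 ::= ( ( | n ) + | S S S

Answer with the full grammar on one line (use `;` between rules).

S ::= - | X1 X2 | X1 X3 | + | X4 A1; A1 ::= X4 X4 | X3 Y1 | S Y2; X1 ::= +; X2 ::= ); X3 ::= n; X4 ::= (; Y1 ::= X2 X1; Y2 ::= S S

Introduce a nonterminal for each terminal appearing in a rule of length ≥ 2: X1 → +, X2 → ), X3 → n, X4 → (.
Binarize each right-hand side of length ≥ 3 by chaining fresh nonterminals (Y1, Y2, …): affected rules were A1 → X3 X2 X1; A1 → S S S.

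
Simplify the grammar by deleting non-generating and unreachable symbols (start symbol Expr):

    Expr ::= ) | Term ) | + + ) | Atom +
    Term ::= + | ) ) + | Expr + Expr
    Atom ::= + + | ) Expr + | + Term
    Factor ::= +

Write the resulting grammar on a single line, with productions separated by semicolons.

Generating nonterminals: {Atom, Expr, Factor, Term}.
Reachable from Expr after that: {Atom, Expr, Term}.
Removed useless symbols: {Factor} and every production mentioning them.

Expr ::= ) | Term ) | + + ) | Atom +; Term ::= + | ) ) + | Expr + Expr; Atom ::= + + | ) Expr + | + Term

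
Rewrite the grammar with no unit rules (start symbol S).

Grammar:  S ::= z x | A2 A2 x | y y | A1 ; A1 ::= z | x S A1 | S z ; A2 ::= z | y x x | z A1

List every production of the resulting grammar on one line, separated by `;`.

Unit pairs: S ⇒* {A1}.
For every A with A ⇒* B via unit rules, add B's non-unit alternatives to A; then delete every rule of the form X → Y.

S ::= z | x S A1 | S z | z x | A2 A2 x | y y; A1 ::= z | x S A1 | S z; A2 ::= z | y x x | z A1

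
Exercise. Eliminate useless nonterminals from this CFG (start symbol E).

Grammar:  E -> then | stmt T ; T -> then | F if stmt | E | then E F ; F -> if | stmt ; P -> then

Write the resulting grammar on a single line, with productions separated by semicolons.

Generating nonterminals: {E, F, P, T}.
Reachable from E after that: {E, F, T}.
Removed useless symbols: {P} and every production mentioning them.

E -> then | stmt T; T -> then | F if stmt | E | then E F; F -> if | stmt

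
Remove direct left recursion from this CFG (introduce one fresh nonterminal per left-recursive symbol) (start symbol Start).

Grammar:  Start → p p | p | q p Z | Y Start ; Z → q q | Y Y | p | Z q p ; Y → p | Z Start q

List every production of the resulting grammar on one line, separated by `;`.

Z is directly left-recursive.
For Z: α = {q p}, β = {q q, Y Y, p}. Rewrite as Z → β Z1 and Z1 → α Z1 | ε.

Start → p p | p | q p Z | Y Start; Z → q q Z1 | Y Y Z1 | p Z1; Y → p | Z Start q; Z1 → q p Z1 | ε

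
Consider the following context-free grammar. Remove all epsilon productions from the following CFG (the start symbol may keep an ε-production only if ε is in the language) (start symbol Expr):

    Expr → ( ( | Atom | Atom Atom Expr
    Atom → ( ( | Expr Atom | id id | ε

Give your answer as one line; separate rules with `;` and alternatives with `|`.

Expr → ( ( | Atom | Atom Atom Expr | Atom Atom | Atom Expr | ε; Atom → ( ( | Expr Atom | Expr | id id

Nullable nonterminals: {Atom, Expr}.
ε ∈ L(G) since Expr is nullable, so keep Expr → ε.
For each production, add variants omitting each subset of nullable occurrences: Expr → Atom Atom Expr gives Atom Atom Expr | Atom Atom | Atom Expr. Atom → Expr Atom gives Expr Atom | Expr.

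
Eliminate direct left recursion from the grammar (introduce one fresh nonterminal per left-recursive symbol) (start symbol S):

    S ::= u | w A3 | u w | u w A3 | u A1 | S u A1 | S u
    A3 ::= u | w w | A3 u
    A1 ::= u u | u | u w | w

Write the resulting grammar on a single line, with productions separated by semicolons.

Left recursion appears on S, A3.
For S: α = {u A1, u}, β = {u, w A3, u w, u w A3, u A1}. Rewrite as S → β S' and S' → α S' | ε.
For A3: α = {u}, β = {u, w w}. Rewrite as A3 → β A3' and A3' → α A3' | ε.

S ::= u S' | w A3 S' | u w S' | u w A3 S' | u A1 S'; A3 ::= u A3' | w w A3'; A1 ::= u u | u | u w | w; S' ::= u A1 S' | u S' | ε; A3' ::= u A3' | ε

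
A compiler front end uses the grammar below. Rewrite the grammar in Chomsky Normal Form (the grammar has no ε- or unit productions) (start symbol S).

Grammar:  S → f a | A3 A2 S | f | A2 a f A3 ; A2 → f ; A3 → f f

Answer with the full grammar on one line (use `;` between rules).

S → X1 X2 | A3 Y1 | f | A2 Y2; A2 → f; A3 → X1 X1; X1 → f; X2 → a; Y1 → A2 S; Y2 → X2 Y3; Y3 → X1 A3

Introduce a nonterminal for each terminal appearing in a rule of length ≥ 2: X1 → f, X2 → a.
Binarize each right-hand side of length ≥ 3 by chaining fresh nonterminals (Y1, Y2, …): affected rules were S → A3 A2 S; S → A2 X2 X1 A3.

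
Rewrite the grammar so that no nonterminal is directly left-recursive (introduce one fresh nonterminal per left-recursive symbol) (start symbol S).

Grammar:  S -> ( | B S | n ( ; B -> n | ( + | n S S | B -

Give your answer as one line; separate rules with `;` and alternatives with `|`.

Left recursion appears on B.
For B: α = {-}, β = {n, ( +, n S S}. Rewrite as B → β B' and B' → α B' | ε.

S -> ( | B S | n (; B -> n B' | ( + B' | n S S B'; B' -> - B' | ε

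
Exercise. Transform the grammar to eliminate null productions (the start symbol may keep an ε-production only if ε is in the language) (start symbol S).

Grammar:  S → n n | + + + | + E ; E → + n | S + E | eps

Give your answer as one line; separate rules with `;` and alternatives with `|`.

The nullable symbols are {E}.
ε ∉ L(G), so no ε-production is kept.
For each production, add variants omitting each subset of nullable occurrences: S → + E gives + E | +. E → S + E gives S + E | S +.

S → n n | + + + | + E | +; E → + n | S + E | S +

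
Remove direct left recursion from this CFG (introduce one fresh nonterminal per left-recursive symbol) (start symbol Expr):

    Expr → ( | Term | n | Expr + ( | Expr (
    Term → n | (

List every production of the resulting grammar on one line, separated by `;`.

Left recursion appears on Expr.
For Expr: α = {+ (, (}, β = {(, Term, n}. Rewrite as Expr → β Expr1 and Expr1 → α Expr1 | ε.

Expr → ( Expr1 | Term Expr1 | n Expr1; Term → n | (; Expr1 → + ( Expr1 | ( Expr1 | eps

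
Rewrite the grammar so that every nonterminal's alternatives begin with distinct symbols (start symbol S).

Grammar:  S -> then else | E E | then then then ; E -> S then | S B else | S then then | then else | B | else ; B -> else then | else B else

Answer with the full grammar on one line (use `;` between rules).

S -> E E | then S'; E -> then else | B | else | S E'; B -> else B'; S' -> else | then then; E' -> B else | then E''; B' -> then | B else; E'' -> ε | then

S has alternatives sharing prefix 'then': factor to S → then S' with S' → else | then then.
E has alternatives sharing prefix 'S': factor to E → S E' with E' → then | B else | then then.
B has alternatives sharing prefix 'else': factor to B → else B' with B' → then | B else.
E' has alternatives sharing prefix 'then': factor to E' → then E'' with E'' → ε | then.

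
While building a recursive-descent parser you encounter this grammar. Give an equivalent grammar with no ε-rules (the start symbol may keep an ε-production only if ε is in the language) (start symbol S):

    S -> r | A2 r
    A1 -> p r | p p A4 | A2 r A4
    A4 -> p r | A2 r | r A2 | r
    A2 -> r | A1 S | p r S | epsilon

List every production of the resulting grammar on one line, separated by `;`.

S -> r | A2 r; A1 -> p r | p p A4 | A2 r A4 | r A4; A4 -> p r | A2 r | r | r A2; A2 -> r | A1 S | p r S

Nullable nonterminals: {A2}.
ε ∉ L(G), so no ε-production is kept.
Expand every rule over subsets of its nullable positions: A1 → A2 r A4 gives A2 r A4 | r A4. A4 → A2 r gives A2 r | r.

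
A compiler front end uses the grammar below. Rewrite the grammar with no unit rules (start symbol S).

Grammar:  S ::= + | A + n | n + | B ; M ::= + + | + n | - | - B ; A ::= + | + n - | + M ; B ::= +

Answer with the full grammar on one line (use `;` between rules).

Unit pairs: S ⇒* {B}.
For every A with A ⇒* B via unit rules, add B's non-unit alternatives to A; then delete every rule of the form X → Y.

S ::= + | A + n | n +; M ::= + + | + n | - | - B; A ::= + | + n - | + M; B ::= +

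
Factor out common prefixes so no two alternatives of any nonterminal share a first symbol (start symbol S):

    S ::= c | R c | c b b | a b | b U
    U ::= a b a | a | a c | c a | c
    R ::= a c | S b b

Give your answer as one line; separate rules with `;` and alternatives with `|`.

S has alternatives sharing prefix 'c': factor to S → c S' with S' → ε | b b.
U has alternatives sharing prefix 'a': factor to U → a U' with U' → b a | ε | c.
U has alternatives sharing prefix 'c': factor to U → c U'' with U'' → a | ε.

S ::= R c | a b | b U | c S'; U ::= a U' | c U''; R ::= a c | S b b; S' ::= ε | b b; U' ::= b a | ε | c; U'' ::= a | ε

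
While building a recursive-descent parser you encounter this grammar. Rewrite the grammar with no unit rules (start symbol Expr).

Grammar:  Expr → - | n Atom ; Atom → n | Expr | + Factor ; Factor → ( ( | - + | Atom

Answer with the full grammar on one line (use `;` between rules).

Expr → - | n Atom; Atom → n | + Factor | - | n Atom; Factor → n | + Factor | ( ( | - + | - | n Atom

Unit pairs: Atom ⇒* {Expr}; Factor ⇒* {Atom, Expr}.
For each unit pair (A, B), copy every non-unit production of B to A, then drop all unit productions.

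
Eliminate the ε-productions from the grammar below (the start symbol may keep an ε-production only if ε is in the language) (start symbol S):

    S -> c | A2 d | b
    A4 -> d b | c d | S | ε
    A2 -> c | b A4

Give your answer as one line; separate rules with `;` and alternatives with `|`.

Nullable nonterminals: {A4}.
ε ∉ L(G), so no ε-production is kept.
For each production, add variants omitting each subset of nullable occurrences: A2 → b A4 gives b A4 | b.

S -> c | A2 d | b; A4 -> d b | c d | S; A2 -> c | b A4 | b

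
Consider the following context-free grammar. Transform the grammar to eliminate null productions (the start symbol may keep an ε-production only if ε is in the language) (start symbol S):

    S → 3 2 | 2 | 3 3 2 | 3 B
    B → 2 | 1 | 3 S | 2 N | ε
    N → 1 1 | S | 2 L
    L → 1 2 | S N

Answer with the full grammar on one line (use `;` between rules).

Nullable set = {B}.
ε ∉ L(G), so no ε-production is kept.
For each production, add variants omitting each subset of nullable occurrences: S → 3 B gives 3 B | 3.

S → 3 2 | 2 | 3 3 2 | 3 B | 3; B → 2 | 1 | 3 S | 2 N; N → 1 1 | S | 2 L; L → 1 2 | S N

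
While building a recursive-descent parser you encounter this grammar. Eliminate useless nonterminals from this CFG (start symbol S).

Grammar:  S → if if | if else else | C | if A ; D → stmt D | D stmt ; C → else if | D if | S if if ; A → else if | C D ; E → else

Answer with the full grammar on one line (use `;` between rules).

S → if if | if else else | C | if A; C → else if | S if if; A → else if

Generating nonterminals: {A, C, E, S}.
Reachable from S after that: {A, C, S}.
Removed useless symbols: {D, E} and every production mentioning them.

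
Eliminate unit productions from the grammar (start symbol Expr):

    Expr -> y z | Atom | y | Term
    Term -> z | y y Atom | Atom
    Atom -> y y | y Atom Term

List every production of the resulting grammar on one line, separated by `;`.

Unit pairs: Expr ⇒* {Atom, Term}; Term ⇒* {Atom}.
For each unit pair (A, B), copy every non-unit production of B to A, then drop all unit productions.

Expr -> z | y y Atom | y y | y Atom Term | y z | y; Term -> z | y y Atom | y y | y Atom Term; Atom -> y y | y Atom Term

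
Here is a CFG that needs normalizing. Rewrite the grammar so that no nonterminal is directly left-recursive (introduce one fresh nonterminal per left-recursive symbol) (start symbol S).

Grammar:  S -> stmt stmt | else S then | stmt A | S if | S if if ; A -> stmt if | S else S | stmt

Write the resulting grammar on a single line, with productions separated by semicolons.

Directly left-recursive nonterminal: S.
For S: α = {if, if if}, β = {stmt stmt, else S then, stmt A}. Rewrite as S → β S' and S' → α S' | ε.

S -> stmt stmt S' | else S then S' | stmt A S'; A -> stmt if | S else S | stmt; S' -> if S' | if if S' | ε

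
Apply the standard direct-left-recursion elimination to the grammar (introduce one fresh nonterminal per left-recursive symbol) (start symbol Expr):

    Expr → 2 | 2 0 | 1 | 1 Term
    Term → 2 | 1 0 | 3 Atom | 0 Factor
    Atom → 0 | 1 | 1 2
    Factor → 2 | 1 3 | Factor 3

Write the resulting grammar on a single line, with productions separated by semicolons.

Directly left-recursive nonterminal: Factor.
For Factor: α = {3}, β = {2, 1 3}. Rewrite as Factor → β Factor1 and Factor1 → α Factor1 | ε.

Expr → 2 | 2 0 | 1 | 1 Term; Term → 2 | 1 0 | 3 Atom | 0 Factor; Atom → 0 | 1 | 1 2; Factor → 2 Factor1 | 1 3 Factor1; Factor1 → 3 Factor1 | ε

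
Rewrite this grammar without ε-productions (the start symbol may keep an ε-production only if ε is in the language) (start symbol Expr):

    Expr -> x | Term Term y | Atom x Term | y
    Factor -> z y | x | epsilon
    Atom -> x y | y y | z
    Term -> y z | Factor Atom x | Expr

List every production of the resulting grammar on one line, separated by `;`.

Expr -> x | Term Term y | Atom x Term | y; Factor -> z y | x; Atom -> x y | y y | z; Term -> y z | Factor Atom x | Atom x | Expr

Nullable nonterminals: {Factor}.
ε ∉ L(G), so no ε-production is kept.
Add the nullable-subset variants: Term → Factor Atom x gives Factor Atom x | Atom x.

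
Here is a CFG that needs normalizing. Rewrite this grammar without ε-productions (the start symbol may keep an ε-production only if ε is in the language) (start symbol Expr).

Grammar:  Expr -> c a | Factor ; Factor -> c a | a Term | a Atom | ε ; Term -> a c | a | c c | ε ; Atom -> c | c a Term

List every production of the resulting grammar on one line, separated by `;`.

Expr -> c a | Factor | ε; Factor -> c a | a Term | a | a Atom; Term -> a c | a | c c; Atom -> c | c a Term | c a

Nullable set = {Expr, Factor, Term}.
ε ∈ L(G) since Expr is nullable, so keep Expr → ε.
For each production, add variants omitting each subset of nullable occurrences: Factor → a Term gives a Term | a. Atom → c a Term gives c a Term | c a.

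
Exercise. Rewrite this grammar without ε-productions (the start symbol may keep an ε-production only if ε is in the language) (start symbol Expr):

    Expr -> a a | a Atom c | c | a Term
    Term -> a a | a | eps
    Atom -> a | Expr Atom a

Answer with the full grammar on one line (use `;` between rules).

Expr -> a a | a Atom c | c | a Term | a; Term -> a a | a; Atom -> a | Expr Atom a

The nullable symbols are {Term}.
ε ∉ L(G), so no ε-production is kept.
Expand every rule over subsets of its nullable positions: Expr → a Term gives a Term | a.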